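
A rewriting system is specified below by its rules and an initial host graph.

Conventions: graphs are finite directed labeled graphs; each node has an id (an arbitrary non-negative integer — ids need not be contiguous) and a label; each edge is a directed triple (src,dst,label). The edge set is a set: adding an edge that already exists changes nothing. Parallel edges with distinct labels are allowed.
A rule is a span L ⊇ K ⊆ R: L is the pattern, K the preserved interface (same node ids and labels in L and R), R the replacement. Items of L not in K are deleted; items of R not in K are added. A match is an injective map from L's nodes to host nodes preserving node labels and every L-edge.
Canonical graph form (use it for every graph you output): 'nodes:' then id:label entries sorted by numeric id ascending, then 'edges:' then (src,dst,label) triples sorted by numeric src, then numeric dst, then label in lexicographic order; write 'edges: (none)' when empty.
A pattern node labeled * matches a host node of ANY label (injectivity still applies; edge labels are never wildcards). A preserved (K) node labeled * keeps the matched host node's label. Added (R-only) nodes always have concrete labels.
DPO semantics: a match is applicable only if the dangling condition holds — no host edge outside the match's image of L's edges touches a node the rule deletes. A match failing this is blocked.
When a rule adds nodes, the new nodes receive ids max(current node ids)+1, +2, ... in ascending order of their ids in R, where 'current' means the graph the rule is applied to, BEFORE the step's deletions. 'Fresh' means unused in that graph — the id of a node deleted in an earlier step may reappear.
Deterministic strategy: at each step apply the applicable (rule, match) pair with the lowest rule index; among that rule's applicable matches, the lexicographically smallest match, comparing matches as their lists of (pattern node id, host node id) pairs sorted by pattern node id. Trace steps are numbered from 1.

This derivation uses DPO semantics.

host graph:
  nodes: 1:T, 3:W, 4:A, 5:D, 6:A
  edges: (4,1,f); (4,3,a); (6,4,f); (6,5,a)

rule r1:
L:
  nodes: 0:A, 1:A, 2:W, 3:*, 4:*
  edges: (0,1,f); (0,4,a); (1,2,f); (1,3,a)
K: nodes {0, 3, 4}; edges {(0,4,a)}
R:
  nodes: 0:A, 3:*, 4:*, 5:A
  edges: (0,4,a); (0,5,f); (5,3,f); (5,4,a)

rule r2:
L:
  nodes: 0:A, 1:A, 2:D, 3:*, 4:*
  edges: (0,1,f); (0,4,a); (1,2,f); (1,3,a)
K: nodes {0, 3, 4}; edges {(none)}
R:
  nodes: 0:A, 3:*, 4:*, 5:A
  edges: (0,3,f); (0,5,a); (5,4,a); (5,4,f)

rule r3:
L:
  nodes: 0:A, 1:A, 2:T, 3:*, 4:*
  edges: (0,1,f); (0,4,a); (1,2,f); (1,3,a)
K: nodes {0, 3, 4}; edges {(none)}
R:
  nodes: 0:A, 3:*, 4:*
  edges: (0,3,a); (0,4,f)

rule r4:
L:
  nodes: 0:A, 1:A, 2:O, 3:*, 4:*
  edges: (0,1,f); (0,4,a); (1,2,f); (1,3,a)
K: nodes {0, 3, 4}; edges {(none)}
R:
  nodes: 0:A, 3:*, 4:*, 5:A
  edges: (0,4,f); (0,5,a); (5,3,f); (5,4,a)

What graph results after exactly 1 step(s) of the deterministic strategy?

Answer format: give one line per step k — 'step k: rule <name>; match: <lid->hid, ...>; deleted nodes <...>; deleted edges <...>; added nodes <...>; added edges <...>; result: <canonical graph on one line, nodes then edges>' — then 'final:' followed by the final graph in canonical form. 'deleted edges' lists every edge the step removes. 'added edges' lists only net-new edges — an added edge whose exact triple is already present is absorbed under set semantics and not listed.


step 1: rule r3; match: 0->6, 1->4, 2->1, 3->3, 4->5; deleted nodes 1, 4; deleted edges (4,1,f); (4,3,a); (6,4,f); (6,5,a); added nodes (none); added edges (6,3,a); (6,5,f); result: nodes: 3:W, 5:D, 6:A edges: (6,3,a); (6,5,f)
final:
nodes: 3:W, 5:D, 6:A
edges: (6,3,a); (6,5,f)


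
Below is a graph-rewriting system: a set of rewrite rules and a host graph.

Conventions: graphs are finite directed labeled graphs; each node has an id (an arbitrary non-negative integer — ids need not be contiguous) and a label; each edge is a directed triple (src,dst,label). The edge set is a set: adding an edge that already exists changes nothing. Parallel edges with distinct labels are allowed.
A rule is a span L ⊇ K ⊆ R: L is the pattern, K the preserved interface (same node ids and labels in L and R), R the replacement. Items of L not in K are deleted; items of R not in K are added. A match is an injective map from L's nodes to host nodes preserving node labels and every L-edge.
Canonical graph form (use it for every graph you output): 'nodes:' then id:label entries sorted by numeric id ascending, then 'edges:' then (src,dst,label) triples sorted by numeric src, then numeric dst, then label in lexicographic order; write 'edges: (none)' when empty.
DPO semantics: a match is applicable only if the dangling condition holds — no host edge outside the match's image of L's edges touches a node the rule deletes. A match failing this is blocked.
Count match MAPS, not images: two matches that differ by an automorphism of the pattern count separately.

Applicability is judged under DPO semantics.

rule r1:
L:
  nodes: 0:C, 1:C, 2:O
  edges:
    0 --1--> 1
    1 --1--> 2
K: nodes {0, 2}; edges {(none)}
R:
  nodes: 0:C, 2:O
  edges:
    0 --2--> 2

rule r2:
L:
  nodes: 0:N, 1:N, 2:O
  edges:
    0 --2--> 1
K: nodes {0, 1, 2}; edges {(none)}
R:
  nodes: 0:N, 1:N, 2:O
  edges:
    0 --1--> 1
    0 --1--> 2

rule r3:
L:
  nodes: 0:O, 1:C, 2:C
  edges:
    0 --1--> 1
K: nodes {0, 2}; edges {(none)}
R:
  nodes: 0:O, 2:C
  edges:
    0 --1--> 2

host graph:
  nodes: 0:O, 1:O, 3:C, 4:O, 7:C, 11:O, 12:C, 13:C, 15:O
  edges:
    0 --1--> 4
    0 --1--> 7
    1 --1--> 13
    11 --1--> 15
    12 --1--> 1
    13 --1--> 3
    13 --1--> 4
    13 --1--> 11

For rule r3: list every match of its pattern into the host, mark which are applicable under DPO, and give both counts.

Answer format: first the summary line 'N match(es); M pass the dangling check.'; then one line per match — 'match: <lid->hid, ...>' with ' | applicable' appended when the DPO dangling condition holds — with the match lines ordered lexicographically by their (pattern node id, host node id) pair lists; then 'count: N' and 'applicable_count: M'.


6 match(es); 3 pass the dangling check.
match: 0->0, 1->7, 2->3 | applicable
match: 0->0, 1->7, 2->12 | applicable
match: 0->0, 1->7, 2->13 | applicable
match: 0->1, 1->13, 2->3
match: 0->1, 1->13, 2->7
match: 0->1, 1->13, 2->12
count: 6
applicable_count: 3


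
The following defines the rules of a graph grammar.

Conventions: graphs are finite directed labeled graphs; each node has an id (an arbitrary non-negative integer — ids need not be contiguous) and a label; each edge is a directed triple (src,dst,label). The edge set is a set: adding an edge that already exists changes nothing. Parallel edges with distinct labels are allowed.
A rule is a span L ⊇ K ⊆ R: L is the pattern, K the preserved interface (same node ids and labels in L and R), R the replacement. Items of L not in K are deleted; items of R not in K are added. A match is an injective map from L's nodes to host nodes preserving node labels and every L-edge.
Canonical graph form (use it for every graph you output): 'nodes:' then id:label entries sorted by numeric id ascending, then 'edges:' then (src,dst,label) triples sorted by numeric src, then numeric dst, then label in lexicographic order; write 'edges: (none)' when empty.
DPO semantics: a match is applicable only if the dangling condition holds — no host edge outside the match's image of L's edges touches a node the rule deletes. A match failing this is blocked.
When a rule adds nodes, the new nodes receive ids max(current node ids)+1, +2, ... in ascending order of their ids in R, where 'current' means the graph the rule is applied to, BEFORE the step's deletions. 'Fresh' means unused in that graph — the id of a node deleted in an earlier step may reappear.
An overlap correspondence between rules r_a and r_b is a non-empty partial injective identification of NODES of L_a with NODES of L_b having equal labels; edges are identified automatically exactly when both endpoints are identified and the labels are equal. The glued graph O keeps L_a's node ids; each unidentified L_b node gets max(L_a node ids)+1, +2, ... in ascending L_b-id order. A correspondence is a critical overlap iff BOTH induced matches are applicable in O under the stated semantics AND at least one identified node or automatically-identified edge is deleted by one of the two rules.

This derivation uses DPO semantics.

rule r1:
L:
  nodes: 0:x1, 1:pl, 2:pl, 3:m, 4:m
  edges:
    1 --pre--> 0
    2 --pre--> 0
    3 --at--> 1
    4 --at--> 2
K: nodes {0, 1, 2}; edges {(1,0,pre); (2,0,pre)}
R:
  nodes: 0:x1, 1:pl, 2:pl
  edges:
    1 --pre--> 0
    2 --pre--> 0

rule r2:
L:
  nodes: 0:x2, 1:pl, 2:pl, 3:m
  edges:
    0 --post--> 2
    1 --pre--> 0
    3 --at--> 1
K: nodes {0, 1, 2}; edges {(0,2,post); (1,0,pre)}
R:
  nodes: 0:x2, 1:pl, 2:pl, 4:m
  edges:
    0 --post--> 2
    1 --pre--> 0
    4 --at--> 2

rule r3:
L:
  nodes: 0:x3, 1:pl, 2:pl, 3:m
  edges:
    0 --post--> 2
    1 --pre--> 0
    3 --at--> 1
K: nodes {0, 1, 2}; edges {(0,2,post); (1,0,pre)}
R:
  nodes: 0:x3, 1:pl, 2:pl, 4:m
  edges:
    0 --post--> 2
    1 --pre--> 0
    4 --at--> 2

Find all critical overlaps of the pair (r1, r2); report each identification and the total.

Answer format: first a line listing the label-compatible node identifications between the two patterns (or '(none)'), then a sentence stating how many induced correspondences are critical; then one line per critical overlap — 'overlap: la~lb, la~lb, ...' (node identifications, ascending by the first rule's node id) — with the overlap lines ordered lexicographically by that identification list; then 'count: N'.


label-compatible node identifications between L(r1) and L(r2): 1~1, 1~2, 2~1, 2~2, 3~3, 4~3
4 of the induced correspondences are critical overlaps of r1 and r2.
overlap: 1~1, 2~2, 3~3
overlap: 1~1, 3~3
overlap: 1~2, 2~1, 4~3
overlap: 2~1, 4~3
count: 4


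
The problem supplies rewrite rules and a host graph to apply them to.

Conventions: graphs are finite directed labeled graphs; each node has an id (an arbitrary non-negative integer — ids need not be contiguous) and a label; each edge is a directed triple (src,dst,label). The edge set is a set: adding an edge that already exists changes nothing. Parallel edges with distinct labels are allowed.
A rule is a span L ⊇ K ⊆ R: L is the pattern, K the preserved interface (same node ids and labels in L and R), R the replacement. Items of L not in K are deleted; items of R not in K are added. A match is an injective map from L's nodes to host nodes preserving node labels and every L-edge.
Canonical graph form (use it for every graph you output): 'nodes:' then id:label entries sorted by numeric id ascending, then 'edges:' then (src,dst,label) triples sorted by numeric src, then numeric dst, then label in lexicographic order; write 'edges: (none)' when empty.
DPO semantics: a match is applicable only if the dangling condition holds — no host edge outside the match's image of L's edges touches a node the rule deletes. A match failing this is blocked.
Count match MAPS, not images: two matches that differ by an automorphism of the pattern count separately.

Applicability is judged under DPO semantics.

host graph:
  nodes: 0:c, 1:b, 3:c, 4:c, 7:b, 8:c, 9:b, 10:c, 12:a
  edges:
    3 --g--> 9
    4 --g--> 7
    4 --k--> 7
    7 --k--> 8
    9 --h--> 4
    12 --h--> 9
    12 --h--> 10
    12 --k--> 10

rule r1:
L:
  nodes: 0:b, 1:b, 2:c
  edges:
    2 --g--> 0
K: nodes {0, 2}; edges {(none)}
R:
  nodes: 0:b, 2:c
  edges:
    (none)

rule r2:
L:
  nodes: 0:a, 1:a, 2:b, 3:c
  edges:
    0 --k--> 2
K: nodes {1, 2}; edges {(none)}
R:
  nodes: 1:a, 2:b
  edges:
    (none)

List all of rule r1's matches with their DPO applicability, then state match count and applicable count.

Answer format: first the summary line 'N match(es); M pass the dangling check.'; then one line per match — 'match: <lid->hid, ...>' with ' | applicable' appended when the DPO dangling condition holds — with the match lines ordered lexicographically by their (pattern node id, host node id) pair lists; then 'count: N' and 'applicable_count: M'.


4 match(es); 2 pass the dangling check.
match: 0->7, 1->1, 2->4 | applicable
match: 0->7, 1->9, 2->4
match: 0->9, 1->1, 2->3 | applicable
match: 0->9, 1->7, 2->3
count: 4
applicable_count: 2


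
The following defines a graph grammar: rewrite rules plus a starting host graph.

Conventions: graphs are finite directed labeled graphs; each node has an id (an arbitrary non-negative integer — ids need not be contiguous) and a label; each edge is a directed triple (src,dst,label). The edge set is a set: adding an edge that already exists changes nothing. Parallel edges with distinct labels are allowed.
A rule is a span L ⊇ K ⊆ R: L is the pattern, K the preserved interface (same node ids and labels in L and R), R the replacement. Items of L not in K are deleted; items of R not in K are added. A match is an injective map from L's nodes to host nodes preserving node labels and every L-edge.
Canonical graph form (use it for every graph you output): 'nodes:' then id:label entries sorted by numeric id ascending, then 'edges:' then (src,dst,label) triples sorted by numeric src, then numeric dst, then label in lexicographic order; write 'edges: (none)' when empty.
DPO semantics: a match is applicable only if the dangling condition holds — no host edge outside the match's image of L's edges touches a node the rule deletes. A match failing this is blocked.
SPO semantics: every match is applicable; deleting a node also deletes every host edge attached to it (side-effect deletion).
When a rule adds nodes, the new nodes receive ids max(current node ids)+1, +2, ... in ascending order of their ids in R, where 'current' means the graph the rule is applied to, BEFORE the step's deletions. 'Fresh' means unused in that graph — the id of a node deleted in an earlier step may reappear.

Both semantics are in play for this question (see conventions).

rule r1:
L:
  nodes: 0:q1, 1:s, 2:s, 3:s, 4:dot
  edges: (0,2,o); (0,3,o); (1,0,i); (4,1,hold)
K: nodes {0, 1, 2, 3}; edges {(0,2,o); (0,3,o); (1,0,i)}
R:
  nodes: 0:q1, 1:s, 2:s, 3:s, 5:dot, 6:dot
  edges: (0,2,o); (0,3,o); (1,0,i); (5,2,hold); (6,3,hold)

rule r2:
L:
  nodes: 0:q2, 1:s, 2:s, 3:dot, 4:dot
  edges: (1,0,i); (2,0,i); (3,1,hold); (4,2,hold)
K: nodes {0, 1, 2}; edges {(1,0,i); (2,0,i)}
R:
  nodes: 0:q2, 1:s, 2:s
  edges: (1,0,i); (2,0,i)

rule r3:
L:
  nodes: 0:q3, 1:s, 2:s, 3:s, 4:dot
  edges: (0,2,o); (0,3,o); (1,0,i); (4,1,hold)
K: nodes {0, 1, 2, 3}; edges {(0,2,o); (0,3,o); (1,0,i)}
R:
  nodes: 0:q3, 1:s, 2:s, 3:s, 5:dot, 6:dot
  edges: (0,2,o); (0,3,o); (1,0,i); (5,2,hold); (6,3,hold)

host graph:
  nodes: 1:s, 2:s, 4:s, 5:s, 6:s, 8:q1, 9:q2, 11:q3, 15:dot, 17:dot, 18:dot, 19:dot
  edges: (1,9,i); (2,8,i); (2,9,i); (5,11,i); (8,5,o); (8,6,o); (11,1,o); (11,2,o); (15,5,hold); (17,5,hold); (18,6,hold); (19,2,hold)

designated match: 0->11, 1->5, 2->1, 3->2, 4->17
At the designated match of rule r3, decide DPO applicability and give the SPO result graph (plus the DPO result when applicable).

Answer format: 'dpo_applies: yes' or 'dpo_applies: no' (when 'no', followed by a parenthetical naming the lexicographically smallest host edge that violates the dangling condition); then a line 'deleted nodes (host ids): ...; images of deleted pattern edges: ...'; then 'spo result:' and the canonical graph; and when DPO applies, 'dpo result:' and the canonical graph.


dpo_applies: yes
deleted nodes (host ids): 17; images of deleted pattern edges: (17,5,hold)
spo result:
nodes: 1:s, 2:s, 4:s, 5:s, 6:s, 8:q1, 9:q2, 11:q3, 15:dot, 18:dot, 19:dot, 20:dot, 21:dot
edges: (1,9,i); (2,8,i); (2,9,i); (5,11,i); (8,5,o); (8,6,o); (11,1,o); (11,2,o); (15,5,hold); (18,6,hold); (19,2,hold); (20,1,hold); (21,2,hold)
dpo result:
nodes: 1:s, 2:s, 4:s, 5:s, 6:s, 8:q1, 9:q2, 11:q3, 15:dot, 18:dot, 19:dot, 20:dot, 21:dot
edges: (1,9,i); (2,8,i); (2,9,i); (5,11,i); (8,5,o); (8,6,o); (11,1,o); (11,2,o); (15,5,hold); (18,6,hold); (19,2,hold); (20,1,hold); (21,2,hold)


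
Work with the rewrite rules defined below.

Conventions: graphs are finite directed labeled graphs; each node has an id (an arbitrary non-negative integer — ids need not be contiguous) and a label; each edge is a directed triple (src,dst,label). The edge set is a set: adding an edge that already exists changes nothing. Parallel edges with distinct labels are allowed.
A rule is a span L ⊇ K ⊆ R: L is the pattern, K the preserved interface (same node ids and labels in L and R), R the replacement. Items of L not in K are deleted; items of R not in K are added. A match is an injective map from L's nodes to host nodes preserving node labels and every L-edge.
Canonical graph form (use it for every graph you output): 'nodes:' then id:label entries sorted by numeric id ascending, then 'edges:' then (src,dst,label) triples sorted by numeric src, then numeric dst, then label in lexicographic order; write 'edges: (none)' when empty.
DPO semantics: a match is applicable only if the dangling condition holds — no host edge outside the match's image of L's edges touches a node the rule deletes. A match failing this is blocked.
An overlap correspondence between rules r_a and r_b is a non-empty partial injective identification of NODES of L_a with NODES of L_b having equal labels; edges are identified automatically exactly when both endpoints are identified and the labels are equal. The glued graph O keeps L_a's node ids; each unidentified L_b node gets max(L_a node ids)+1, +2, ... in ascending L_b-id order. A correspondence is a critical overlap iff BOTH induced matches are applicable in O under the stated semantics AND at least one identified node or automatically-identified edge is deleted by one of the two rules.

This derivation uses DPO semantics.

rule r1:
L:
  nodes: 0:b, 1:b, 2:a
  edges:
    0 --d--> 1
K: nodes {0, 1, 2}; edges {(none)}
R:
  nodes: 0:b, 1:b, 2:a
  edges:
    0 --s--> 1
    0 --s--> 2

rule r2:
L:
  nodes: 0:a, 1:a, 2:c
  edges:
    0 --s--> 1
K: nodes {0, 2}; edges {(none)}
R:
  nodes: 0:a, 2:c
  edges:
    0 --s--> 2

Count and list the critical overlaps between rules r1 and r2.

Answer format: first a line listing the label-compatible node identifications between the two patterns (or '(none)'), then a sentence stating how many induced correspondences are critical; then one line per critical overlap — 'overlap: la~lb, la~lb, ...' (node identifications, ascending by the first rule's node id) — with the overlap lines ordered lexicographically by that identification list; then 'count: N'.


label-compatible node identifications between L(r1) and L(r2): 2~0, 2~1
1 of the induced correspondences is a critical overlap of r1 and r2.
overlap: 2~1
count: 1


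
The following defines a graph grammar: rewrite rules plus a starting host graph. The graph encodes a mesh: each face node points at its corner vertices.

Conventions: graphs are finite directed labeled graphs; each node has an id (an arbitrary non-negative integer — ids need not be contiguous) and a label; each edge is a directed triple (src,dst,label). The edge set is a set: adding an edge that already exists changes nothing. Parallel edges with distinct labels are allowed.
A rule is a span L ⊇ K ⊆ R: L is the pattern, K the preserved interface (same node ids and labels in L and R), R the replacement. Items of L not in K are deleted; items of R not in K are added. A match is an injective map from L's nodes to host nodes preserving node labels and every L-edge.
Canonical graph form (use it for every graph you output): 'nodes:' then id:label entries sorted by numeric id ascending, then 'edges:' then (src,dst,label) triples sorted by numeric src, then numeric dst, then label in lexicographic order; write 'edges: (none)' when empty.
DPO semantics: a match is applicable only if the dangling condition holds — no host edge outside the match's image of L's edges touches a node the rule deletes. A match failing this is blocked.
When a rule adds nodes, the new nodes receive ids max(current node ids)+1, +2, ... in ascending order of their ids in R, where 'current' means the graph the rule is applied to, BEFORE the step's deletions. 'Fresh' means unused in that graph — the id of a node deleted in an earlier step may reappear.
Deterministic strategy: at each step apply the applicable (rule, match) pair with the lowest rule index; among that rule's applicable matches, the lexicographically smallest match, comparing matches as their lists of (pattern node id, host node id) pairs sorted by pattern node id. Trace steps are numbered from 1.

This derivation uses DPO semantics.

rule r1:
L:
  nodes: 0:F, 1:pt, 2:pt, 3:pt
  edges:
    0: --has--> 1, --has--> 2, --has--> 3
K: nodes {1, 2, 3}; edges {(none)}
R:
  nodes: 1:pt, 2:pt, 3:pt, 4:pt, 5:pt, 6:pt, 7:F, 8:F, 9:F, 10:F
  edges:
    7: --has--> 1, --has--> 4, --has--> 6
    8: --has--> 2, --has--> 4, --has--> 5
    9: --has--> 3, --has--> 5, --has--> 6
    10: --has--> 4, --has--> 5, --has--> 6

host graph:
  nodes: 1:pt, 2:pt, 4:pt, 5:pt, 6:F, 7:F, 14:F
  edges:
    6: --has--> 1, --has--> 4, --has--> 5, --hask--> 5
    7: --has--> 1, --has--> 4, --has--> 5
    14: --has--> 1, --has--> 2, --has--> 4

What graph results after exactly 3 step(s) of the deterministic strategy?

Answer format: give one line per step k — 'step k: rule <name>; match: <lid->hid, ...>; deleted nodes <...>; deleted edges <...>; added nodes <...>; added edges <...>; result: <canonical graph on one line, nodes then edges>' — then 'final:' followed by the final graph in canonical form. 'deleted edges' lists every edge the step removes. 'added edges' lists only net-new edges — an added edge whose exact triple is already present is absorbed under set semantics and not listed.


step 1: rule r1; match: 0->7, 1->1, 2->4, 3->5; deleted nodes 7; deleted edges (7,1,has); (7,4,has); (7,5,has); added nodes 15, 16, 17, 18, 19, 20, 21; added edges (18,1,has); (18,15,has); (18,17,has); (19,4,has); (19,15,has); (19,16,has); (20,5,has); (20,16,has); (20,17,has); (21,15,has); (21,16,has); (21,17,has); result: nodes: 1:pt, 2:pt, 4:pt, 5:pt, 6:F, 14:F, 15:pt, 16:pt, 17:pt, 18:F, 19:F, 20:F, 21:F edges: (6,1,has); (6,4,has); (6,5,has); (6,5,hask); (14,1,has); (14,2,has); (14,4,has); (18,1,has); (18,15,has); (18,17,has); (19,4,has); (19,15,has); (19,16,has); (20,5,has); (20,16,has); (20,17,has); (21,15,has); (21,16,has); (21,17,has)
step 2: rule r1; match: 0->14, 1->1, 2->2, 3->4; deleted nodes 14; deleted edges (14,1,has); (14,2,has); (14,4,has); added nodes 22, 23, 24, 25, 26, 27, 28; added edges (25,1,has); (25,22,has); (25,24,has); (26,2,has); (26,22,has); (26,23,has); (27,4,has); (27,23,has); (27,24,has); (28,22,has); (28,23,has); (28,24,has); result: nodes: 1:pt, 2:pt, 4:pt, 5:pt, 6:F, 15:pt, 16:pt, 17:pt, 18:F, 19:F, 20:F, 21:F, 22:pt, 23:pt, 24:pt, 25:F, 26:F, 27:F, 28:F edges: (6,1,has); (6,4,has); (6,5,has); (6,5,hask); (18,1,has); (18,15,has); (18,17,has); (19,4,has); (19,15,has); (19,16,has); (20,5,has); (20,16,has); (20,17,has); (21,15,has); (21,16,has); (21,17,has); (25,1,has); (25,22,has); (25,24,has); (26,2,has); (26,22,has); (26,23,has); (27,4,has); (27,23,has); (27,24,has); (28,22,has); (28,23,has); (28,24,has)
step 3: rule r1; match: 0->18, 1->1, 2->15, 3->17; deleted nodes 18; deleted edges (18,1,has); (18,15,has); (18,17,has); added nodes 29, 30, 31, 32, 33, 34, 35; added edges (32,1,has); (32,29,has); (32,31,has); (33,15,has); (33,29,has); (33,30,has); (34,17,has); (34,30,has); (34,31,has); (35,29,has); (35,30,has); (35,31,has); result: nodes: 1:pt, 2:pt, 4:pt, 5:pt, 6:F, 15:pt, 16:pt, 17:pt, 19:F, 20:F, 21:F, 22:pt, 23:pt, 24:pt, 25:F, 26:F, 27:F, 28:F, 29:pt, 30:pt, 31:pt, 32:F, 33:F, 34:F, 35:F edges: (6,1,has); (6,4,has); (6,5,has); (6,5,hask); (19,4,has); (19,15,has); (19,16,has); (20,5,has); (20,16,has); (20,17,has); (21,15,has); (21,16,has); (21,17,has); (25,1,has); (25,22,has); (25,24,has); (26,2,has); (26,22,has); (26,23,has); (27,4,has); (27,23,has); (27,24,has); (28,22,has); (28,23,has); (28,24,has); (32,1,has); (32,29,has); (32,31,has); (33,15,has); (33,29,has); (33,30,has); (34,17,has); (34,30,has); (34,31,has); (35,29,has); (35,30,has); (35,31,has)
final:
nodes: 1:pt, 2:pt, 4:pt, 5:pt, 6:F, 15:pt, 16:pt, 17:pt, 19:F, 20:F, 21:F, 22:pt, 23:pt, 24:pt, 25:F, 26:F, 27:F, 28:F, 29:pt, 30:pt, 31:pt, 32:F, 33:F, 34:F, 35:F
edges: (6,1,has); (6,4,has); (6,5,has); (6,5,hask); (19,4,has); (19,15,has); (19,16,has); (20,5,has); (20,16,has); (20,17,has); (21,15,has); (21,16,has); (21,17,has); (25,1,has); (25,22,has); (25,24,has); (26,2,has); (26,22,has); (26,23,has); (27,4,has); (27,23,has); (27,24,has); (28,22,has); (28,23,has); (28,24,has); (32,1,has); (32,29,has); (32,31,has); (33,15,has); (33,29,has); (33,30,has); (34,17,has); (34,30,has); (34,31,has); (35,29,has); (35,30,has); (35,31,has)


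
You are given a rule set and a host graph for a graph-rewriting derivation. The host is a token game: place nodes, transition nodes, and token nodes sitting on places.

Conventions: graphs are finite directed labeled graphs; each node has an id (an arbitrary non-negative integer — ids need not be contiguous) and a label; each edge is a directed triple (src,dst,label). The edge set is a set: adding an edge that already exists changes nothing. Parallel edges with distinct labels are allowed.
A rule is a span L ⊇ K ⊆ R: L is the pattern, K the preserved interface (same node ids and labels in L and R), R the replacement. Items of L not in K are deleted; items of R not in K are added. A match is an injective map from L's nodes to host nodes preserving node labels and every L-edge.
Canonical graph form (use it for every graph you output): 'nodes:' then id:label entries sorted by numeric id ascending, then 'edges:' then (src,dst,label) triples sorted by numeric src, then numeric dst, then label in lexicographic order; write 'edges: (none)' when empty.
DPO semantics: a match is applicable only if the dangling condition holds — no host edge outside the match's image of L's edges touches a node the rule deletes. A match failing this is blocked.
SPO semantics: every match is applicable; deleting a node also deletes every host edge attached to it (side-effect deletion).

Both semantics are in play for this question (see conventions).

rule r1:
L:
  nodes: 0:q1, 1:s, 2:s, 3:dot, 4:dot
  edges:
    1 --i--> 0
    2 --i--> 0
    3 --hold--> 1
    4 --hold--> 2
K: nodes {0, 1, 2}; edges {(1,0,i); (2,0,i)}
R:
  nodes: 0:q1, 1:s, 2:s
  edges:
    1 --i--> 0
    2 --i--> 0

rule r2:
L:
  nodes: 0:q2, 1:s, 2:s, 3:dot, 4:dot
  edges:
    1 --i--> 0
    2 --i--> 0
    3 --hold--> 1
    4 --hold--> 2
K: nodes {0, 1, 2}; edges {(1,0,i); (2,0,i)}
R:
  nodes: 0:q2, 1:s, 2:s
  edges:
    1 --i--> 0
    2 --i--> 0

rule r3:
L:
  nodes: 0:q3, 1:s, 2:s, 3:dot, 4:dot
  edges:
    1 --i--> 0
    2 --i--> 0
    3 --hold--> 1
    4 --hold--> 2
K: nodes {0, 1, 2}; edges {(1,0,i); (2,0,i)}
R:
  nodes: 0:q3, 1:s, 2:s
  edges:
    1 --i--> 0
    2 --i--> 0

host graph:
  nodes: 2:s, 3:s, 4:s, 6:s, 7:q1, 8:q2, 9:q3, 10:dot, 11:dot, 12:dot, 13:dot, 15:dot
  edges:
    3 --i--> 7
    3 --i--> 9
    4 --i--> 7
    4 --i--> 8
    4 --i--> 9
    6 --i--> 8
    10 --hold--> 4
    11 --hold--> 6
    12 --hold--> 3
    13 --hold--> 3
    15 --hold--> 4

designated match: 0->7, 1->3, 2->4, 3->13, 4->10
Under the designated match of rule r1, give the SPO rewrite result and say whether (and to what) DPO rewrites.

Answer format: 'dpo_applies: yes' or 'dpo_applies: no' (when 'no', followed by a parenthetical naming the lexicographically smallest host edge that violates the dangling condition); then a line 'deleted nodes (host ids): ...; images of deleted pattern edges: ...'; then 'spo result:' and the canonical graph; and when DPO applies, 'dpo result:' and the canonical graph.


dpo_applies: yes
deleted nodes (host ids): 10, 13; images of deleted pattern edges: (10,4,hold); (13,3,hold)
spo result:
nodes: 2:s, 3:s, 4:s, 6:s, 7:q1, 8:q2, 9:q3, 11:dot, 12:dot, 15:dot
edges: (3,7,i); (3,9,i); (4,7,i); (4,8,i); (4,9,i); (6,8,i); (11,6,hold); (12,3,hold); (15,4,hold)
dpo result:
nodes: 2:s, 3:s, 4:s, 6:s, 7:q1, 8:q2, 9:q3, 11:dot, 12:dot, 15:dot
edges: (3,7,i); (3,9,i); (4,7,i); (4,8,i); (4,9,i); (6,8,i); (11,6,hold); (12,3,hold); (15,4,hold)


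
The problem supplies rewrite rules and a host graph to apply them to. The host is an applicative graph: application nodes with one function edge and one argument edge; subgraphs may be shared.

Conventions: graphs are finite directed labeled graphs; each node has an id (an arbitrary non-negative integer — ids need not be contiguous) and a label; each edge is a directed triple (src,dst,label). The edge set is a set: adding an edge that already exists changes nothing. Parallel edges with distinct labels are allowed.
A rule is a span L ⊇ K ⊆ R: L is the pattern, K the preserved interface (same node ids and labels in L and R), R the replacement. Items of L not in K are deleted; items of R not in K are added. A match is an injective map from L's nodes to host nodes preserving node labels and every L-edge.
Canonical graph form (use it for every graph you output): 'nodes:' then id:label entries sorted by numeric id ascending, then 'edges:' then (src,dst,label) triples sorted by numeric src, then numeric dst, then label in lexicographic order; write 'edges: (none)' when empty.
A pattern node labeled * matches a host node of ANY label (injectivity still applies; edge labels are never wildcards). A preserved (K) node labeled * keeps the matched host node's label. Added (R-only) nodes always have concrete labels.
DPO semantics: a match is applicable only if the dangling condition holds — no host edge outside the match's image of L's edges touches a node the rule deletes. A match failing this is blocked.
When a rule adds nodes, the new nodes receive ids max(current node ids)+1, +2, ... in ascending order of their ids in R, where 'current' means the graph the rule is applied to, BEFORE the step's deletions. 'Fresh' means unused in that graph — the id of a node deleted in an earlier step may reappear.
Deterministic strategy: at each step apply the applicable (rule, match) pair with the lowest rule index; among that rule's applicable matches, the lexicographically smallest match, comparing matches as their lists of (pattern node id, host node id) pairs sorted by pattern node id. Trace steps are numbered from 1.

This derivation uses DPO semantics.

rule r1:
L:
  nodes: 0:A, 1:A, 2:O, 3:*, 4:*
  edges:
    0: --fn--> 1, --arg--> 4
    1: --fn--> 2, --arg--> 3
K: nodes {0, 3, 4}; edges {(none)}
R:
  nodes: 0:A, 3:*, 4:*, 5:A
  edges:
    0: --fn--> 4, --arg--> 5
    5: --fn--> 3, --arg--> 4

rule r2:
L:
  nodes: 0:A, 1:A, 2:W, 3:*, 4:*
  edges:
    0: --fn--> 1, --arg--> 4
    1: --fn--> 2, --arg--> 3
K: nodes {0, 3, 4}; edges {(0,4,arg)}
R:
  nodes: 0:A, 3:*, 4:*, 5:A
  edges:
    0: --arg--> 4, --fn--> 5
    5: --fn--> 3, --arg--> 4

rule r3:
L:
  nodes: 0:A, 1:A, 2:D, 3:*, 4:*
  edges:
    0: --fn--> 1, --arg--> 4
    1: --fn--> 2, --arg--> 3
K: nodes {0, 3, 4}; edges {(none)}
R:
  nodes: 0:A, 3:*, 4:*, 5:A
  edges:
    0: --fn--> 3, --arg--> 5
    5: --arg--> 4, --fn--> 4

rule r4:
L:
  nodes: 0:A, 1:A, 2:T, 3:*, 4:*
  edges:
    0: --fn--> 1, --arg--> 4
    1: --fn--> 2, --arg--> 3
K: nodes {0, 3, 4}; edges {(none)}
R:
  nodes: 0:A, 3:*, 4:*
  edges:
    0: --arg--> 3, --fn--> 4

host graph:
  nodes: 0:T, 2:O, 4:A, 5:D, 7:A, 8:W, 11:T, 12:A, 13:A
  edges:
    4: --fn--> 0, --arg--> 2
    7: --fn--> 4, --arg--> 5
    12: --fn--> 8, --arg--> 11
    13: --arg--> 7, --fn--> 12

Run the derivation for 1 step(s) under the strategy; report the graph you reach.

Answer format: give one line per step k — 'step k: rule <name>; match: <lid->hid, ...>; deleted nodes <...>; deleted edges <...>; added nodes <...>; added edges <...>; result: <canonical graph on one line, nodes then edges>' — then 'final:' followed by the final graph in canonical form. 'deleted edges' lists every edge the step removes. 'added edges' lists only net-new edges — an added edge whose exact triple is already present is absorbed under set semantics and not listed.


step 1: rule r2; match: 0->13, 1->12, 2->8, 3->11, 4->7; deleted nodes 8, 12; deleted edges (12,8,fn); (12,11,arg); (13,12,fn); added nodes 14; added edges (13,14,fn); (14,7,arg); (14,11,fn); result: nodes: 0:T, 2:O, 4:A, 5:D, 7:A, 11:T, 13:A, 14:A edges: (4,0,fn); (4,2,arg); (7,4,fn); (7,5,arg); (13,7,arg); (13,14,fn); (14,7,arg); (14,11,fn)
final:
nodes: 0:T, 2:O, 4:A, 5:D, 7:A, 11:T, 13:A, 14:A
edges: (4,0,fn); (4,2,arg); (7,4,fn); (7,5,arg); (13,7,arg); (13,14,fn); (14,7,arg); (14,11,fn)


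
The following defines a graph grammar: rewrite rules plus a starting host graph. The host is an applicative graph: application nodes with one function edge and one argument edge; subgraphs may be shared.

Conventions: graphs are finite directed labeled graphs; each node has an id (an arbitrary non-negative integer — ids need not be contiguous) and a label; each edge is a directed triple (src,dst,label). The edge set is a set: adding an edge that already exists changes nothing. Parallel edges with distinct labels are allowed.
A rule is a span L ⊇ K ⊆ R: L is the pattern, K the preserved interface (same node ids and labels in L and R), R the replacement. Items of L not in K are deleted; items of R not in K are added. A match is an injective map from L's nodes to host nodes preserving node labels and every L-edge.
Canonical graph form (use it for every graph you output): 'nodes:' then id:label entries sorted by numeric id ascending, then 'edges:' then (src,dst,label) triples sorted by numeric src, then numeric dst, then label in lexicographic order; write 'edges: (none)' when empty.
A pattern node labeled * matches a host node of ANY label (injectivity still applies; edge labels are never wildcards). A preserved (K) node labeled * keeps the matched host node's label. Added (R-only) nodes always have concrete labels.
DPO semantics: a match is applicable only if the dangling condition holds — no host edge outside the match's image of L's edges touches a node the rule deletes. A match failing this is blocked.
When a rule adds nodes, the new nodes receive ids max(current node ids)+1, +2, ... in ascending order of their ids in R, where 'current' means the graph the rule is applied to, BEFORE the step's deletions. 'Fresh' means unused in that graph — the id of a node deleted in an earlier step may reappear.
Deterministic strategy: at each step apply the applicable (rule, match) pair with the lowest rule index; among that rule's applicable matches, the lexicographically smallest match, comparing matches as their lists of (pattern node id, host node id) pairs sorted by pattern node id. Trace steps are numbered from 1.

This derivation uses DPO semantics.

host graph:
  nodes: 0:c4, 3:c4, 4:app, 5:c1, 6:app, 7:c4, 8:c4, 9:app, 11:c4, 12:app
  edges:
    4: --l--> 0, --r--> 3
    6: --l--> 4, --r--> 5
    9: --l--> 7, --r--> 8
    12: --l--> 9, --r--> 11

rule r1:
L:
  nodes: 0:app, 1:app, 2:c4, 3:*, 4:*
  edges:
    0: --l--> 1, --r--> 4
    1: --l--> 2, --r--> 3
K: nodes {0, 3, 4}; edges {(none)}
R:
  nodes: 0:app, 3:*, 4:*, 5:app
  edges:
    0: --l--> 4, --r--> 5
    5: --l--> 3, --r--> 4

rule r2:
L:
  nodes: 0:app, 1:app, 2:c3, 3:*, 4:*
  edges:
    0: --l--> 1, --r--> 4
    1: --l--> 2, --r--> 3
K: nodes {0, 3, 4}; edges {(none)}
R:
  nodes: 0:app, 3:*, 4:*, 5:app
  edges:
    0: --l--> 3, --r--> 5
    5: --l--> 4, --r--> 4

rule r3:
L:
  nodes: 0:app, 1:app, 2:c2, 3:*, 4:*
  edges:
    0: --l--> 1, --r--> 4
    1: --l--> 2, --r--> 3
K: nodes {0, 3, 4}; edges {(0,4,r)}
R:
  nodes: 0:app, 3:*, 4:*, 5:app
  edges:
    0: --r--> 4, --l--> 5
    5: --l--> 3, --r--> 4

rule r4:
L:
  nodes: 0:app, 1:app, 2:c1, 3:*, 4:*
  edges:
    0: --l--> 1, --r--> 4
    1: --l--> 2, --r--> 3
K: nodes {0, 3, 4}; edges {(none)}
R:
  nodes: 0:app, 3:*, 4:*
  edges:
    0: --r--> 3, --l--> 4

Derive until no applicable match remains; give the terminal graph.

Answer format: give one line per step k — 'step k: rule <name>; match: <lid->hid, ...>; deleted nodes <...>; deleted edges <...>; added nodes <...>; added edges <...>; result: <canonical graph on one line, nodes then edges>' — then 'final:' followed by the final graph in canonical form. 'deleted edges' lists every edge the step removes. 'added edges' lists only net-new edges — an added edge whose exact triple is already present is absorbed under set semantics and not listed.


step 1: rule r1; match: 0->6, 1->4, 2->0, 3->3, 4->5; deleted nodes 0, 4; deleted edges (4,0,l); (4,3,r); (6,4,l); (6,5,r); added nodes 13; added edges (6,5,l); (6,13,r); (13,3,l); (13,5,r); result: nodes: 3:c4, 5:c1, 6:app, 7:c4, 8:c4, 9:app, 11:c4, 12:app, 13:app edges: (6,5,l); (6,13,r); (9,7,l); (9,8,r); (12,9,l); (12,11,r); (13,3,l); (13,5,r)
step 2: rule r1; match: 0->12, 1->9, 2->7, 3->8, 4->11; deleted nodes 7, 9; deleted edges (9,7,l); (9,8,r); (12,9,l); (12,11,r); added nodes 14; added edges (12,11,l); (12,14,r); (14,8,l); (14,11,r); result: nodes: 3:c4, 5:c1, 6:app, 8:c4, 11:c4, 12:app, 13:app, 14:app edges: (6,5,l); (6,13,r); (12,11,l); (12,14,r); (13,3,l); (13,5,r); (14,8,l); (14,11,r)
final:
nodes: 3:c4, 5:c1, 6:app, 8:c4, 11:c4, 12:app, 13:app, 14:app
edges: (6,5,l); (6,13,r); (12,11,l); (12,14,r); (13,3,l); (13,5,r); (14,8,l); (14,11,r)


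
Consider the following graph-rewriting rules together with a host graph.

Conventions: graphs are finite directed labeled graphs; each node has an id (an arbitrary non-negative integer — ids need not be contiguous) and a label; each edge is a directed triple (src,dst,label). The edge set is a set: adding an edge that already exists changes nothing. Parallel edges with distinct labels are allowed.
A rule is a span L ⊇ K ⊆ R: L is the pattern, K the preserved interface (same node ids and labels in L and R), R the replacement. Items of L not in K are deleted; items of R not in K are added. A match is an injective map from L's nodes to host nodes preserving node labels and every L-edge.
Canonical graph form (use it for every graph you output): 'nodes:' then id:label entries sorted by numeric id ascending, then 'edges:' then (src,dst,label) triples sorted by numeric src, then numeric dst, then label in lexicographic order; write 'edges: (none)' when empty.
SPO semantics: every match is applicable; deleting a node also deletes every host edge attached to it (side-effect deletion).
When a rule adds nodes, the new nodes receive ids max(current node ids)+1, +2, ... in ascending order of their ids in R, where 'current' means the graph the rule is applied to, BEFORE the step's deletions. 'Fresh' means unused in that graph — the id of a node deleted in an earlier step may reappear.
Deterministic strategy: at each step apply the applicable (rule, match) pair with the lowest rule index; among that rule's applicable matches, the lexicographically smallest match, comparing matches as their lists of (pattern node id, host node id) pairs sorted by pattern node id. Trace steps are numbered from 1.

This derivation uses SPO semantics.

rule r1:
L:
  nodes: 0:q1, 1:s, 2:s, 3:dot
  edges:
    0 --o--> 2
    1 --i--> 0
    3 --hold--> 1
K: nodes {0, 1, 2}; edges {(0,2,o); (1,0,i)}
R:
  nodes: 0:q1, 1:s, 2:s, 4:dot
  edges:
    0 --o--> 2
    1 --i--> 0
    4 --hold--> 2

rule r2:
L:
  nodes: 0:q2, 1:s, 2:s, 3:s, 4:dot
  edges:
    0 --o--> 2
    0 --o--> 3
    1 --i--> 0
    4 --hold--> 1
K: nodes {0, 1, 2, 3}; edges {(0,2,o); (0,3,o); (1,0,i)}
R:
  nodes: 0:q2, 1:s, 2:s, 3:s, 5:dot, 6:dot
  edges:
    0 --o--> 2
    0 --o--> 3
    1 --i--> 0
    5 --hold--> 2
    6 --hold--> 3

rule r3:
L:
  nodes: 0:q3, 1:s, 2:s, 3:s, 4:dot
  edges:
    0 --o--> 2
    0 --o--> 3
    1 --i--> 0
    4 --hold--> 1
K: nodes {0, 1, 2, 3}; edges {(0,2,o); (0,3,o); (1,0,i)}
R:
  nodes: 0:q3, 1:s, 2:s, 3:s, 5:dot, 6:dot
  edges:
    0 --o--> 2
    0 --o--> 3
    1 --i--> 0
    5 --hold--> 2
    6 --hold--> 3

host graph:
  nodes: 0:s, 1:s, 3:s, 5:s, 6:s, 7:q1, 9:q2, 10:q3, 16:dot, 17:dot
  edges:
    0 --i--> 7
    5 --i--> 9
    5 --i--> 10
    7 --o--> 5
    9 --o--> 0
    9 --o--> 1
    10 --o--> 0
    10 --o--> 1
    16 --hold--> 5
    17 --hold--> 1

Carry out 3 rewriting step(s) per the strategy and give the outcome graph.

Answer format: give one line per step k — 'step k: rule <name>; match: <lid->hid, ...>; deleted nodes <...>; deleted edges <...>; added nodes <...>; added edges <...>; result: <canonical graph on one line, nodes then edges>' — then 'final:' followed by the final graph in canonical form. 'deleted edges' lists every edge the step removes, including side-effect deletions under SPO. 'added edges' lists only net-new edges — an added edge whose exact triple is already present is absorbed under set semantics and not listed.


step 1: rule r2; match: 0->9, 1->5, 2->0, 3->1, 4->16; deleted nodes 16; deleted edges (16,5,hold); added nodes 18, 19; added edges (18,0,hold); (19,1,hold); result: nodes: 0:s, 1:s, 3:s, 5:s, 6:s, 7:q1, 9:q2, 10:q3, 17:dot, 18:dot, 19:dot edges: (0,7,i); (5,9,i); (5,10,i); (7,5,o); (9,0,o); (9,1,o); (10,0,o); (10,1,o); (17,1,hold); (18,0,hold); (19,1,hold)
step 2: rule r1; match: 0->7, 1->0, 2->5, 3->18; deleted nodes 18; deleted edges (18,0,hold); added nodes 20; added edges (20,5,hold); result: nodes: 0:s, 1:s, 3:s, 5:s, 6:s, 7:q1, 9:q2, 10:q3, 17:dot, 19:dot, 20:dot edges: (0,7,i); (5,9,i); (5,10,i); (7,5,o); (9,0,o); (9,1,o); (10,0,o); (10,1,o); (17,1,hold); (19,1,hold); (20,5,hold)
step 3: rule r2; match: 0->9, 1->5, 2->0, 3->1, 4->20; deleted nodes 20; deleted edges (20,5,hold); added nodes 21, 22; added edges (21,0,hold); (22,1,hold); result: nodes: 0:s, 1:s, 3:s, 5:s, 6:s, 7:q1, 9:q2, 10:q3, 17:dot, 19:dot, 21:dot, 22:dot edges: (0,7,i); (5,9,i); (5,10,i); (7,5,o); (9,0,o); (9,1,o); (10,0,o); (10,1,o); (17,1,hold); (19,1,hold); (21,0,hold); (22,1,hold)
final:
nodes: 0:s, 1:s, 3:s, 5:s, 6:s, 7:q1, 9:q2, 10:q3, 17:dot, 19:dot, 21:dot, 22:dot
edges: (0,7,i); (5,9,i); (5,10,i); (7,5,o); (9,0,o); (9,1,o); (10,0,o); (10,1,o); (17,1,hold); (19,1,hold); (21,0,hold); (22,1,hold)
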